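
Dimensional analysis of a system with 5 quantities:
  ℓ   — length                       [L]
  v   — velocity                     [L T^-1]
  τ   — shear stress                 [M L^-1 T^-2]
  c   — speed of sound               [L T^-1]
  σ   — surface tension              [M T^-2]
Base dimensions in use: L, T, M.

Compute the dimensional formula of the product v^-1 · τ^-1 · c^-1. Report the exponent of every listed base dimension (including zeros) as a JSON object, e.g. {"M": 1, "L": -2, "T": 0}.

Exponent matrix [L,T,M] × [ℓ,v,τ,c,σ]:
  L: [ 1  1 -1  1  0]
  T: [ 0 -1 -2 -1 -2]
  M: [ 0  0  1  0  1]
  [L]: (-1)·1+(-1)·-1+(-1)·1 = -1
  [T]: (-1)·-1+(-1)·-2+(-1)·-1 = 4
  [M]: (-1)·0+(-1)·1+(-1)·0 = -1
⇒ L^-1 T^4 M^-1

{"L": -1, "T": 4, "M": -1}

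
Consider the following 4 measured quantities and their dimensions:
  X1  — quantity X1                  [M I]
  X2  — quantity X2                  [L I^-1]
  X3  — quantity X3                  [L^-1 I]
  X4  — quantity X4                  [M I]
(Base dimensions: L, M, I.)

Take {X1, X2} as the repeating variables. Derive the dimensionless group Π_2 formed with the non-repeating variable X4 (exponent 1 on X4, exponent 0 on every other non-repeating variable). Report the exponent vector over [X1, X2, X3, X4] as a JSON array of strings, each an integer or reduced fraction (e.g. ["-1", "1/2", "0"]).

["-1", "0", "0", "1"]

Exponent matrix [L,M,I] × [X1,X2,X3,X4]:
  L: [ 0  1 -1  0]
  M: [ 1  0  0  1]
  I: [ 1 -1  1  1]
Echelon form has 2 nonzero rows (pivots: X1,X2)
Repeat: X1,X2; free: X3,X4
RREF:
  r0: [   1    0    0    1]
  r1: [   0    1   -1    0]
  r2: [   0    0    0    0]
Fix exponent of X4 at 1, X3 at 0; solve each RREF row for its pivot's exponent:
  r0: exp(X1) + (1)·1 = 0 ⇒ exp(X1) = -1
  r1: exp(X2) + (0)·1 = 0 ⇒ exp(X2) = 0
Π_2 = X1^-1 · X4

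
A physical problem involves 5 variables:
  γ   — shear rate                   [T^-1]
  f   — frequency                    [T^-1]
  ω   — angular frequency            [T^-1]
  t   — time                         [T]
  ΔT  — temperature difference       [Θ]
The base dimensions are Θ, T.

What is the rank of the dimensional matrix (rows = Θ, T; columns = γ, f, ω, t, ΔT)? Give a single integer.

2

Write exponents as rows Θ,T / cols γ,f,ω,t,ΔT:
  Θ: [ 0  0  0  0  1]
  T: [-1 -1 -1  1  0]
Echelon form has 2 nonzero rows (pivots: γ,ΔT)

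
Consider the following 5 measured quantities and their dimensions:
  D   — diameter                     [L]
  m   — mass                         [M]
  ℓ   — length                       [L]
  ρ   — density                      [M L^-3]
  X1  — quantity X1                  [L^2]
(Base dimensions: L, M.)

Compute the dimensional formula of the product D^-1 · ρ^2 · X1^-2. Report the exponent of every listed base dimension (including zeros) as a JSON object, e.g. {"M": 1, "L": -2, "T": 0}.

Exponent matrix [L,M] × [D,m,ℓ,ρ,X1]:
  L: [ 1  0  1 -3  2]
  M: [ 0  1  0  1  0]
  [L]: (-1)·1+(2)·-3+(-2)·2 = -11
  [M]: (-1)·0+(2)·1+(-2)·0 = 2
⇒ L^-11 M^2

{"L": -11, "M": 2}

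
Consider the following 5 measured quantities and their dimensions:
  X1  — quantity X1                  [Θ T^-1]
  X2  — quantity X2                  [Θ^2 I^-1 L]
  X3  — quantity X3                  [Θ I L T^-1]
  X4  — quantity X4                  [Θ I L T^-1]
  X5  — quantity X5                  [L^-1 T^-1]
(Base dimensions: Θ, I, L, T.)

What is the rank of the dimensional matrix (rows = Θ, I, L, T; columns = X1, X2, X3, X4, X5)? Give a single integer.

Exponent matrix [Θ,I,L,T] × [X1,X2,X3,X4,X5]:
  Θ: [ 1  2  1  1  0]
  I: [ 0 -1  1  1  0]
  L: [ 0  1  1  1 -1]
  T: [-1  0 -1 -1 -1]
Echelon form has 3 nonzero rows (pivots: X1,X2,X3)

3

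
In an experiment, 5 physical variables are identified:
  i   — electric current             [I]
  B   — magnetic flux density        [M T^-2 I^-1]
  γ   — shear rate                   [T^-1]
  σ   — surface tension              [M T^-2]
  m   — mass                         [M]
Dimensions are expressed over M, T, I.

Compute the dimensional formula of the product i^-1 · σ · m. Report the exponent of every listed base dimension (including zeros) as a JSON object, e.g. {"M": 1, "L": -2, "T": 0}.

Dimensional matrix (M×T×I by i×B×γ×σ×m):
  M: [ 0  1  0  1  1]
  T: [ 0 -2 -1 -2  0]
  I: [ 1 -1  0  0  0]
  [M]: (-1)·0+(1)·1+(1)·1 = 2
  [T]: (-1)·0+(1)·-2+(1)·0 = -2
  [I]: (-1)·1+(1)·0+(1)·0 = -1
⇒ M^2 T^-2 I^-1

{"M": 2, "T": -2, "I": -1}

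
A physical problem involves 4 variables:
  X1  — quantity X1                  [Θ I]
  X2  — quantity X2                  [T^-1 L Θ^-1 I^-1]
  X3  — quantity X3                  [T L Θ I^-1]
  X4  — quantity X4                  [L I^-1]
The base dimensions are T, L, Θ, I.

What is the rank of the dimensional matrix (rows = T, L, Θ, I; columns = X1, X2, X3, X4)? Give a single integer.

3

Write exponents as rows T,L,Θ,I / cols X1,X2,X3,X4:
  T: [ 0 -1  1  0]
  L: [ 0  1  1  1]
  Θ: [ 1 -1  1  0]
  I: [ 1 -1 -1 -1]
Row reduction gives pivot columns X1,X2,X3; rank = 3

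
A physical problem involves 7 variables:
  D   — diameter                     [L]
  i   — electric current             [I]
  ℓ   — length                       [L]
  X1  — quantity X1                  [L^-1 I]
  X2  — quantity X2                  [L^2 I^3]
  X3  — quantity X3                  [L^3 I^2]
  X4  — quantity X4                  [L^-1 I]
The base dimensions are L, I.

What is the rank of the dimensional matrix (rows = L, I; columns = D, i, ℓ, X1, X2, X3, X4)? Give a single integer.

2

Write exponents as rows L,I / cols D,i,ℓ,X1,X2,X3,X4:
  L: [ 1  0  1 -1  2  3 -1]
  I: [ 0  1  0  1  3  2  1]
Row reduction gives pivot columns D,i; rank = 2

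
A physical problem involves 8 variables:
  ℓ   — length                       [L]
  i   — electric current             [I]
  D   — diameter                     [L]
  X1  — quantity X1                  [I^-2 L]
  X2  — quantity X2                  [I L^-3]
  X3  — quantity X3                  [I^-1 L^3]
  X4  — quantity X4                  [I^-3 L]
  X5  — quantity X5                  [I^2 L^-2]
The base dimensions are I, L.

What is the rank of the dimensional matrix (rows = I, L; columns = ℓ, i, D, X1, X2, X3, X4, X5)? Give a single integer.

2

Exponent matrix [I,L] × [ℓ,i,D,X1,X2,X3,X4,X5]:
  I: [ 0  1  0 -2  1 -1 -3  2]
  L: [ 1  0  1  1 -3  3  1 -2]
Row reduction gives pivot columns ℓ,i; rank = 2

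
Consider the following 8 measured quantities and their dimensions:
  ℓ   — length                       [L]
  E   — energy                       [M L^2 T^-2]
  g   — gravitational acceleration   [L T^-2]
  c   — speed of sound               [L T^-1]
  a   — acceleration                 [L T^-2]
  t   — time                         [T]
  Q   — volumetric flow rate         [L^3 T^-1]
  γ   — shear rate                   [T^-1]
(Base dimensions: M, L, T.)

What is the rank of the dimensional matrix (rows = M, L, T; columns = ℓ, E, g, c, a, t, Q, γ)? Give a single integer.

3

Exponent matrix [M,L,T] × [ℓ,E,g,c,a,t,Q,γ]:
  M: [ 0  1  0  0  0  0  0  0]
  L: [ 1  2  1  1  1  0  3  0]
  T: [ 0 -2 -2 -1 -2  1 -1 -1]
RREF → pivots at {ℓ,E,g} ⇒ r = 3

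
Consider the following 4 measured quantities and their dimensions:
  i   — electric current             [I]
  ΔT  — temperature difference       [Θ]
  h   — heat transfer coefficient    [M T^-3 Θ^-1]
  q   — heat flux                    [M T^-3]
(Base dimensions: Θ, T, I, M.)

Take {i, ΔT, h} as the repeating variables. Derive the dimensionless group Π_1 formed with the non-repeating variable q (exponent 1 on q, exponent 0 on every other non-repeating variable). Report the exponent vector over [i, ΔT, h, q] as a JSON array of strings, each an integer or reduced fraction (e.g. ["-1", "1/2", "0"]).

["0", "-1", "-1", "1"]

Write exponents as rows Θ,T,I,M / cols i,ΔT,h,q:
  Θ: [ 0  1 -1  0]
  T: [ 0  0 -3 -3]
  I: [ 1  0  0  0]
  M: [ 0  0  1  1]
Echelon form has 3 nonzero rows (pivots: i,ΔT,h)
Pivot set = {i,ΔT,h}, free = {q}
RREF:
  r0: [   1    0    0    0]
  r1: [   0    1    0    1]
  r2: [   0    0    1    1]
  r3: [   0    0    0    0]
Fix exponent of q at 1; solve each RREF row for its pivot's exponent:
  r0: exp(i) + (0)·1 = 0 ⇒ exp(i) = 0
  r1: exp(ΔT) + (1)·1 = 0 ⇒ exp(ΔT) = -1
  r2: exp(h) + (1)·1 = 0 ⇒ exp(h) = -1
Π_1 = ΔT^-1 · h^-1 · q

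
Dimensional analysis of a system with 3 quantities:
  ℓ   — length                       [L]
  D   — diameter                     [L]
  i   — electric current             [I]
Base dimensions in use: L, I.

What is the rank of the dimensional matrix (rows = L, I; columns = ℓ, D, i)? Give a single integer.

Exponent matrix [L,I] × [ℓ,D,i]:
  L: [ 1  1  0]
  I: [ 0  0  1]
Row reduction gives pivot columns ℓ,i; rank = 2

2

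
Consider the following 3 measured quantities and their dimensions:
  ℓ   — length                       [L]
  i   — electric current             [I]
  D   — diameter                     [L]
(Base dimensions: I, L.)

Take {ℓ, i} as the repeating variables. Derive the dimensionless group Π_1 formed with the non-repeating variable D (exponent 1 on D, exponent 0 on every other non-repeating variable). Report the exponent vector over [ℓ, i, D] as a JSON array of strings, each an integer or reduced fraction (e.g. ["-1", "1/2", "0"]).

Exponent matrix [I,L] × [ℓ,i,D]:
  I: [ 0  1  0]
  L: [ 1  0  1]
Row reduction gives pivot columns ℓ,i; rank = 2
Pivot set = {ℓ,i}, free = {D}
RREF:
  r0: [   1    0    1]
  r1: [   0    1    0]
Fix exponent of D at 1; solve each RREF row for its pivot's exponent:
  r0: exp(ℓ) + (1)·1 = 0 ⇒ exp(ℓ) = -1
  r1: exp(i) + (0)·1 = 0 ⇒ exp(i) = 0
Π_1 = ℓ^-1 · D

["-1", "0", "1"]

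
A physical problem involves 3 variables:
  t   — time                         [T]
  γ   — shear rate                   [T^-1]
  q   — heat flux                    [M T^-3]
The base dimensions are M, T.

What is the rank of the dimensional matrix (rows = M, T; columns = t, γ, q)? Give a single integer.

2

Dimensional matrix (M×T by t×γ×q):
  M: [ 0  0  1]
  T: [ 1 -1 -3]
RREF → pivots at {t,q} ⇒ r = 2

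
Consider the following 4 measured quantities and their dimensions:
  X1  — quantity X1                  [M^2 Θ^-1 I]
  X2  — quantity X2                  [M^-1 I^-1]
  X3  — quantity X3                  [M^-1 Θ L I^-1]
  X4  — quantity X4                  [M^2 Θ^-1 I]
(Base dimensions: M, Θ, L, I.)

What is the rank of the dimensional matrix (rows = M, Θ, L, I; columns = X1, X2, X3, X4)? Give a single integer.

Write exponents as rows M,Θ,L,I / cols X1,X2,X3,X4:
  M: [ 2 -1 -1  2]
  Θ: [-1  0  1 -1]
  L: [ 0  0  1  0]
  I: [ 1 -1 -1  1]
Row reduction gives pivot columns X1,X2,X3; rank = 3

3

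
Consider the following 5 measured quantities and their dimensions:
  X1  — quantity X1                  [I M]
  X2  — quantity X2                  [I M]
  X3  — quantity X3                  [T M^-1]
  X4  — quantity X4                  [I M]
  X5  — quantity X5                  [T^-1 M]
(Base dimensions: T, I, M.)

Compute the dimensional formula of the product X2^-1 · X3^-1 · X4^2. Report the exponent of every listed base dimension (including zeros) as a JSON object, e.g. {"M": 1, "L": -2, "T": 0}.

{"T": -1, "I": 1, "M": 2}

Dimensional matrix (T×I×M by X1×X2×X3×X4×X5):
  T: [ 0  0  1  0 -1]
  I: [ 1  1  0  1  0]
  M: [ 1  1 -1  1  1]
  [T]: (-1)·0+(-1)·1+(2)·0 = -1
  [I]: (-1)·1+(-1)·0+(2)·1 = 1
  [M]: (-1)·1+(-1)·-1+(2)·1 = 2
⇒ T^-1 I M^2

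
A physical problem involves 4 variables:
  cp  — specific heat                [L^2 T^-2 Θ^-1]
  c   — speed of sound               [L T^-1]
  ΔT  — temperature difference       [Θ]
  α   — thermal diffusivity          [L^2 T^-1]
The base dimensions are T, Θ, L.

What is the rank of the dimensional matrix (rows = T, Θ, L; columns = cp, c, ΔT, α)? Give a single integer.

3

Dimensional matrix (T×Θ×L by cp×c×ΔT×α):
  T: [-2 -1  0 -1]
  Θ: [-1  0  1  0]
  L: [ 2  1  0  2]
Echelon form has 3 nonzero rows (pivots: cp,c,α)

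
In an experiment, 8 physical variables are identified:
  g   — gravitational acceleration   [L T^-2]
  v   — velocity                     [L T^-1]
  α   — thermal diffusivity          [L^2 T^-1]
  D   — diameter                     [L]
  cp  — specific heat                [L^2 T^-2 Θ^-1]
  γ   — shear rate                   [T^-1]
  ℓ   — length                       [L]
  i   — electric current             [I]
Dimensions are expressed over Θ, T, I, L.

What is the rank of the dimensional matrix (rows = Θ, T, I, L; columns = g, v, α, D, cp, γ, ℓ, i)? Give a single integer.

Exponent matrix [Θ,T,I,L] × [g,v,α,D,cp,γ,ℓ,i]:
  Θ: [ 0  0  0  0 -1  0  0  0]
  T: [-2 -1 -1  0 -2 -1  0  0]
  I: [ 0  0  0  0  0  0  0  1]
  L: [ 1  1  2  1  2  0  1  0]
RREF → pivots at {g,v,cp,i} ⇒ r = 4

4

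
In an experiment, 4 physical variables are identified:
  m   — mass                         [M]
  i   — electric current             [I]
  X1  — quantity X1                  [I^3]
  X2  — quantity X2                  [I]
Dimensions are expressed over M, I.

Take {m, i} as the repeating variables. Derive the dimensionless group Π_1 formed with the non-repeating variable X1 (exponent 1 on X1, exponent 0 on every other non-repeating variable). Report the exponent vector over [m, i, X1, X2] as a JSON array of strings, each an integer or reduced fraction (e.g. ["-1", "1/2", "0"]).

["0", "-3", "1", "0"]

Write exponents as rows M,I / cols m,i,X1,X2:
  M: [ 1  0  0  0]
  I: [ 0  1  3  1]
Row reduction gives pivot columns m,i; rank = 2
Pivot set = {m,i}, free = {X1,X2}
RREF:
  r0: [   1    0    0    0]
  r1: [   0    1    3    1]
Fix exponent of X1 at 1, X2 at 0; solve each RREF row for its pivot's exponent:
  r0: exp(m) + (0)·1 = 0 ⇒ exp(m) = 0
  r1: exp(i) + (3)·1 = 0 ⇒ exp(i) = -3
Π_1 = i^-3 · X1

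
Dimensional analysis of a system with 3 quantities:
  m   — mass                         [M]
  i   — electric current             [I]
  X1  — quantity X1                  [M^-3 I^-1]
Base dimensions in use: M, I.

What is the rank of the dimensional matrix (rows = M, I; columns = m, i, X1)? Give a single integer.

2

Dimensional matrix (M×I by m×i×X1):
  M: [ 1  0 -3]
  I: [ 0  1 -1]
Row reduction gives pivot columns m,i; rank = 2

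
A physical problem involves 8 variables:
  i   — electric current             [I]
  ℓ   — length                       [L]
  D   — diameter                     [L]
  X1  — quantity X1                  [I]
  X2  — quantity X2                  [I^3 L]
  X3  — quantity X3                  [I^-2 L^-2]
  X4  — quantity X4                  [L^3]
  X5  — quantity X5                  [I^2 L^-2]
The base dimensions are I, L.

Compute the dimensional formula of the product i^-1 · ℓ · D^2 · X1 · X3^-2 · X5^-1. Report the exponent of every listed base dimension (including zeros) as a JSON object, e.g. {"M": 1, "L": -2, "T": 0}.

{"I": 2, "L": 9}

Write exponents as rows I,L / cols i,ℓ,D,X1,X2,X3,X4,X5:
  I: [ 1  0  0  1  3 -2  0  2]
  L: [ 0  1  1  0  1 -2  3 -2]
  [I]: (-1)·1+(1)·0+(2)·0+(1)·1+(-2)·-2+(-1)·2 = 2
  [L]: (-1)·0+(1)·1+(2)·1+(1)·0+(-2)·-2+(-1)·-2 = 9
⇒ I^2 L^9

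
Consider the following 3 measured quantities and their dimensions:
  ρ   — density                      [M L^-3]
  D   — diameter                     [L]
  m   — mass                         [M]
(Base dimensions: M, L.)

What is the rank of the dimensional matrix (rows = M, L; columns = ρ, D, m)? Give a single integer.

Exponent matrix [M,L] × [ρ,D,m]:
  M: [ 1  0  1]
  L: [-3  1  0]
RREF → pivots at {ρ,D} ⇒ r = 2

2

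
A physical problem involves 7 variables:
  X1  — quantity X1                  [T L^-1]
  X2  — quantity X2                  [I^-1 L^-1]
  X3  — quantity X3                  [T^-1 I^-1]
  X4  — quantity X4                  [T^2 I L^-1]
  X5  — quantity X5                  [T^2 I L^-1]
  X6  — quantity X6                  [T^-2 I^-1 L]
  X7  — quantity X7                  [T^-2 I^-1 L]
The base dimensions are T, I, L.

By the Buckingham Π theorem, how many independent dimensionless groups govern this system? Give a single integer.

5

Dimensional matrix (T×I×L by X1×X2×X3×X4×X5×X6×X7):
  T: [ 1  0 -1  2  2 -2 -2]
  I: [ 0 -1 -1  1  1 -1 -1]
  L: [-1 -1  0 -1 -1  1  1]
Echelon form has 2 nonzero rows (pivots: X1,X2)
7 vars − rank 2 = 5 Π groups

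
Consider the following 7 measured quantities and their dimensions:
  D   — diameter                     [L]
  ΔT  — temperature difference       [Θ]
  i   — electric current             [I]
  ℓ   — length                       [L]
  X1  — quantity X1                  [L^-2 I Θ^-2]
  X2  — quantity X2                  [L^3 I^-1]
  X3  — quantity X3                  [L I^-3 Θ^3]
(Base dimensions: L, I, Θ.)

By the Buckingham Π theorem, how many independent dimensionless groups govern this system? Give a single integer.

4

Exponent matrix [L,I,Θ] × [D,ΔT,i,ℓ,X1,X2,X3]:
  L: [ 1  0  0  1 -2  3  1]
  I: [ 0  0  1  0  1 -1 -3]
  Θ: [ 0  1  0  0 -2  0  3]
Echelon form has 3 nonzero rows (pivots: D,ΔT,i)
7 vars − rank 3 = 4 Π groups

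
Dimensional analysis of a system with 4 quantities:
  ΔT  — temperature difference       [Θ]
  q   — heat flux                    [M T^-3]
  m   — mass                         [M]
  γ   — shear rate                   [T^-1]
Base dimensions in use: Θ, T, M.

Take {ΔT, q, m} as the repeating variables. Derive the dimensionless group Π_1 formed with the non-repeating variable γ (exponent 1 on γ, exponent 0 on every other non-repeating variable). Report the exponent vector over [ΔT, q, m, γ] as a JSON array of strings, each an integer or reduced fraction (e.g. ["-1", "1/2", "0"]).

["0", "-1/3", "1/3", "1"]

Exponent matrix [Θ,T,M] × [ΔT,q,m,γ]:
  Θ: [ 1  0  0  0]
  T: [ 0 -3  0 -1]
  M: [ 0  1  1  0]
RREF → pivots at {ΔT,q,m} ⇒ r = 3
Repeat: ΔT,q,m; free: γ
RREF:
  r0: [   1    0    0    0]
  r1: [   0    1    0  1/3]
  r2: [   0    0    1 -1/3]
Fix exponent of γ at 1; solve each RREF row for its pivot's exponent:
  r0: exp(ΔT) + (0)·1 = 0 ⇒ exp(ΔT) = 0
  r1: exp(q) + (1/3)·1 = 0 ⇒ exp(q) = -1/3
  r2: exp(m) + (-1/3)·1 = 0 ⇒ exp(m) = 1/3
Π_1 = q^(-1/3) · m^(1/3) · γ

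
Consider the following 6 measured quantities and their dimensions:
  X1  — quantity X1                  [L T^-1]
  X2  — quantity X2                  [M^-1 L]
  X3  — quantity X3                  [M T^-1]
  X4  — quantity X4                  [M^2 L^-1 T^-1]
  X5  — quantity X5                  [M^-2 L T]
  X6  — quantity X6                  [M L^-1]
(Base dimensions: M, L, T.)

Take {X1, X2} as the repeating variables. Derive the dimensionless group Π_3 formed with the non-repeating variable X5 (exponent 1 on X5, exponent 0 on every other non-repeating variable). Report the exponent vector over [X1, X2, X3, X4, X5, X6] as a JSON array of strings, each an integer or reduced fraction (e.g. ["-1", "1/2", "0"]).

["1", "-2", "0", "0", "1", "0"]

Dimensional matrix (M×L×T by X1×X2×X3×X4×X5×X6):
  M: [ 0 -1  1  2 -2  1]
  L: [ 1  1  0 -1  1 -1]
  T: [-1  0 -1 -1  1  0]
Echelon form has 2 nonzero rows (pivots: X1,X2)
Repeat: X1,X2; free: X3,X4,X5,X6
RREF:
  r0: [   1    0    1    1   -1    0]
  r1: [   0    1   -1   -2    2   -1]
  r2: [   0    0    0    0    0    0]
Fix exponent of X5 at 1, X3 at 0, X4 at 0, X6 at 0; solve each RREF row for its pivot's exponent:
  r0: exp(X1) + (-1)·1 = 0 ⇒ exp(X1) = 1
  r1: exp(X2) + (2)·1 = 0 ⇒ exp(X2) = -2
Π_3 = X1 · X2^-2 · X5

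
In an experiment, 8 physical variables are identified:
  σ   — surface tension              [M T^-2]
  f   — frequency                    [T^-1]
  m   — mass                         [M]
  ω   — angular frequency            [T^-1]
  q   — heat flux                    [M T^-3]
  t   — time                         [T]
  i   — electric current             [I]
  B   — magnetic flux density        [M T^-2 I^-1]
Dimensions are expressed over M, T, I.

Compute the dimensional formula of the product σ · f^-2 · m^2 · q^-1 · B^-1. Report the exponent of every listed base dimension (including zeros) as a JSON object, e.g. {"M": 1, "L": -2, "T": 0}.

Exponent matrix [M,T,I] × [σ,f,m,ω,q,t,i,B]:
  M: [ 1  0  1  0  1  0  0  1]
  T: [-2 -1  0 -1 -3  1  0 -2]
  I: [ 0  0  0  0  0  0  1 -1]
  [M]: (1)·1+(-2)·0+(2)·1+(-1)·1+(-1)·1 = 1
  [T]: (1)·-2+(-2)·-1+(2)·0+(-1)·-3+(-1)·-2 = 5
  [I]: (1)·0+(-2)·0+(2)·0+(-1)·0+(-1)·-1 = 1
⇒ M T^5 I

{"M": 1, "T": 5, "I": 1}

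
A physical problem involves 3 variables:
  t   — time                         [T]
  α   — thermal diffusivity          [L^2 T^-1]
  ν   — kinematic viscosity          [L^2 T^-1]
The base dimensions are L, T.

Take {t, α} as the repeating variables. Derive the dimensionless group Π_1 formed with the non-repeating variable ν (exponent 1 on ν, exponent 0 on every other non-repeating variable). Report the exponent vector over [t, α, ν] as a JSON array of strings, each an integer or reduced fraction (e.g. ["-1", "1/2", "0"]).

["0", "-1", "1"]

Dimensional matrix (L×T by t×α×ν):
  L: [ 0  2  2]
  T: [ 1 -1 -1]
Echelon form has 2 nonzero rows (pivots: t,α)
Pivot set = {t,α}, free = {ν}
RREF:
  r0: [   1    0    0]
  r1: [   0    1    1]
Fix exponent of ν at 1; solve each RREF row for its pivot's exponent:
  r0: exp(t) + (0)·1 = 0 ⇒ exp(t) = 0
  r1: exp(α) + (1)·1 = 0 ⇒ exp(α) = -1
Π_1 = α^-1 · ν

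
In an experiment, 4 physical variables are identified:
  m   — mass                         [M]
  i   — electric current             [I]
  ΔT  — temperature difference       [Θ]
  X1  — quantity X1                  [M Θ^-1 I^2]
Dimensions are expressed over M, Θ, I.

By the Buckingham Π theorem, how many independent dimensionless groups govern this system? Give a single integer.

Dimensional matrix (M×Θ×I by m×i×ΔT×X1):
  M: [ 1  0  0  1]
  Θ: [ 0  0  1 -1]
  I: [ 0  1  0  2]
Row reduction gives pivot columns m,i,ΔT; rank = 3
Π count = n − r = 4 − 3 = 1

1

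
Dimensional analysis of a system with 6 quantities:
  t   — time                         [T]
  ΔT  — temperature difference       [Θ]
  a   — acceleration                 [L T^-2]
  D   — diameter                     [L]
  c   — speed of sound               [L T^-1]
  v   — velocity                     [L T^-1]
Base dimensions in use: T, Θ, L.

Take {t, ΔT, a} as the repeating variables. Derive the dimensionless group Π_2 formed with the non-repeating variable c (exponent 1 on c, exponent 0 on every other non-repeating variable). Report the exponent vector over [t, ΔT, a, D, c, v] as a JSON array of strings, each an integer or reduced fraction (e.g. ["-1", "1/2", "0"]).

["-1", "0", "-1", "0", "1", "0"]

Write exponents as rows T,Θ,L / cols t,ΔT,a,D,c,v:
  T: [ 1  0 -2  0 -1 -1]
  Θ: [ 0  1  0  0  0  0]
  L: [ 0  0  1  1  1  1]
Row reduction gives pivot columns t,ΔT,a; rank = 3
Pivot set = {t,ΔT,a}, free = {D,c,v}
RREF:
  r0: [   1    0    0    2    1    1]
  r1: [   0    1    0    0    0    0]
  r2: [   0    0    1    1    1    1]
Fix exponent of c at 1, D at 0, v at 0; solve each RREF row for its pivot's exponent:
  r0: exp(t) + (1)·1 = 0 ⇒ exp(t) = -1
  r1: exp(ΔT) + (0)·1 = 0 ⇒ exp(ΔT) = 0
  r2: exp(a) + (1)·1 = 0 ⇒ exp(a) = -1
Π_2 = t^-1 · a^-1 · c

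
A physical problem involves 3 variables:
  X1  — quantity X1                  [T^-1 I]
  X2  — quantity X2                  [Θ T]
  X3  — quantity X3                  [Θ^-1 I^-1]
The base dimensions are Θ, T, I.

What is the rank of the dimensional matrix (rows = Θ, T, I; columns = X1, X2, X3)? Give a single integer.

2

Write exponents as rows Θ,T,I / cols X1,X2,X3:
  Θ: [ 0  1 -1]
  T: [-1  1  0]
  I: [ 1  0 -1]
Echelon form has 2 nonzero rows (pivots: X1,X2)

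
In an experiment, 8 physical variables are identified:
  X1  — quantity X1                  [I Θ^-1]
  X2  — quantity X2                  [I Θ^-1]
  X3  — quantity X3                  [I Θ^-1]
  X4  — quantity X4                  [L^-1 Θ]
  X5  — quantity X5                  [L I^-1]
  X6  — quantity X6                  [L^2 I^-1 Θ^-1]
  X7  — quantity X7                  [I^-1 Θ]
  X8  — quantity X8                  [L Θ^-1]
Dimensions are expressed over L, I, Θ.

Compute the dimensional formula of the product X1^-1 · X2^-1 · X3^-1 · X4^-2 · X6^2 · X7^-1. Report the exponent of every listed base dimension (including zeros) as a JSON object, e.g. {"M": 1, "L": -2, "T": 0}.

{"L": 6, "I": -4, "Θ": -2}

Dimensional matrix (L×I×Θ by X1×X2×X3×X4×X5×X6×X7×X8):
  L: [ 0  0  0 -1  1  2  0  1]
  I: [ 1  1  1  0 -1 -1 -1  0]
  Θ: [-1 -1 -1  1  0 -1  1 -1]
  [L]: (-1)·0+(-1)·0+(-1)·0+(-2)·-1+(2)·2+(-1)·0 = 6
  [I]: (-1)·1+(-1)·1+(-1)·1+(-2)·0+(2)·-1+(-1)·-1 = -4
  [Θ]: (-1)·-1+(-1)·-1+(-1)·-1+(-2)·1+(2)·-1+(-1)·1 = -2
⇒ L^6 I^-4 Θ^-2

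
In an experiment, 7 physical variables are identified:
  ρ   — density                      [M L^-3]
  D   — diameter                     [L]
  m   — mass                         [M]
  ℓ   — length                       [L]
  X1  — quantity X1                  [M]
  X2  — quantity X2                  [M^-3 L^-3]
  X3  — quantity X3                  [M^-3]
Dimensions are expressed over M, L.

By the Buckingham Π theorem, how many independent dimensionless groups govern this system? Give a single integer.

Write exponents as rows M,L / cols ρ,D,m,ℓ,X1,X2,X3:
  M: [ 1  0  1  0  1 -3 -3]
  L: [-3  1  0  1  0 -3  0]
Echelon form has 2 nonzero rows (pivots: ρ,D)
7 vars − rank 2 = 5 Π groups

5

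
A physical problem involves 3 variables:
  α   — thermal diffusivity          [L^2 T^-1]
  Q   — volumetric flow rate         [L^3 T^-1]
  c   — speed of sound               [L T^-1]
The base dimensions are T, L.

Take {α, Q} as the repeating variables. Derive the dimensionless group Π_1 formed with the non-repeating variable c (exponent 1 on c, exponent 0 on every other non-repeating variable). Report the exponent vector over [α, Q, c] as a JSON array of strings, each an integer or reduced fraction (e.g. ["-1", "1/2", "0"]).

Dimensional matrix (T×L by α×Q×c):
  T: [-1 -1 -1]
  L: [ 2  3  1]
Echelon form has 2 nonzero rows (pivots: α,Q)
Repeat: α,Q; free: c
RREF:
  r0: [   1    0    2]
  r1: [   0    1   -1]
Fix exponent of c at 1; solve each RREF row for its pivot's exponent:
  r0: exp(α) + (2)·1 = 0 ⇒ exp(α) = -2
  r1: exp(Q) + (-1)·1 = 0 ⇒ exp(Q) = 1
Π_1 = α^-2 · Q · c

["-2", "1", "1"]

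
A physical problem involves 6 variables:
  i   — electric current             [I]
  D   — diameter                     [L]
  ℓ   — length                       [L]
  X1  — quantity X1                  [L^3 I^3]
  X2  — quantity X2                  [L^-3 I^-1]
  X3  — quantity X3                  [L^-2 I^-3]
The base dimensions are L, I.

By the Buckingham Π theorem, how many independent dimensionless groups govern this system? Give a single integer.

4

Dimensional matrix (L×I by i×D×ℓ×X1×X2×X3):
  L: [ 0  1  1  3 -3 -2]
  I: [ 1  0  0  3 -1 -3]
RREF → pivots at {i,D} ⇒ r = 2
n=6, r=2 ⇒ 4 dimensionless groups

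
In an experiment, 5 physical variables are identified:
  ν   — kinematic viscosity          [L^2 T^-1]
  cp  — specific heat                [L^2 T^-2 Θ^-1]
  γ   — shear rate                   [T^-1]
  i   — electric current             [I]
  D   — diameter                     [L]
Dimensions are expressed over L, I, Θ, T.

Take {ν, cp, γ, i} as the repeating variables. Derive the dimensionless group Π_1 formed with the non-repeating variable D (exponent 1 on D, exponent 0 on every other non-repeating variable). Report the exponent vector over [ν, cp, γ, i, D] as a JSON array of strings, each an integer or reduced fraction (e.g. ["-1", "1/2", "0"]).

["-1/2", "0", "1/2", "0", "1"]

Write exponents as rows L,I,Θ,T / cols ν,cp,γ,i,D:
  L: [ 2  2  0  0  1]
  I: [ 0  0  0  1  0]
  Θ: [ 0 -1  0  0  0]
  T: [-1 -2 -1  0  0]
Row reduction gives pivot columns ν,cp,γ,i; rank = 4
Repeat: ν,cp,γ,i; free: D
RREF:
  r0: [   1    0    0    0  1/2]
  r1: [   0    1    0    0    0]
  r2: [   0    0    1    0 -1/2]
  r3: [   0    0    0    1    0]
Fix exponent of D at 1; solve each RREF row for its pivot's exponent:
  r0: exp(ν) + (1/2)·1 = 0 ⇒ exp(ν) = -1/2
  r1: exp(cp) + (0)·1 = 0 ⇒ exp(cp) = 0
  r2: exp(γ) + (-1/2)·1 = 0 ⇒ exp(γ) = 1/2
  r3: exp(i) + (0)·1 = 0 ⇒ exp(i) = 0
Π_1 = ν^(-1/2) · γ^(1/2) · D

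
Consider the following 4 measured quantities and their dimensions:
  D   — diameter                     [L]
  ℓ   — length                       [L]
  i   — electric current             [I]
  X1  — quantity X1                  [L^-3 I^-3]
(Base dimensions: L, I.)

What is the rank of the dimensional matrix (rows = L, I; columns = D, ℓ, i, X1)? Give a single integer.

Dimensional matrix (L×I by D×ℓ×i×X1):
  L: [ 1  1  0 -3]
  I: [ 0  0  1 -3]
Echelon form has 2 nonzero rows (pivots: D,i)

2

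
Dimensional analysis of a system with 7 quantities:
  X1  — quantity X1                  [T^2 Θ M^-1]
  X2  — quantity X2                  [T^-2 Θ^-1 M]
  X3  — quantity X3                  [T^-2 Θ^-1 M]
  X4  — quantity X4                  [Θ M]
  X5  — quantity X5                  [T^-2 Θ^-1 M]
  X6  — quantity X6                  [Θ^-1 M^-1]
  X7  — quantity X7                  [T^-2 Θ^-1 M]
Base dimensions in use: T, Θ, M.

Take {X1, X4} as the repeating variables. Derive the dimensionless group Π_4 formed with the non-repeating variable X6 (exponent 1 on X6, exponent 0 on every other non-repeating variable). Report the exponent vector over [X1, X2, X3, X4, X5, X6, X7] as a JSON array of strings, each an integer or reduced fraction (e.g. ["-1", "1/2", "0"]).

Dimensional matrix (T×Θ×M by X1×X2×X3×X4×X5×X6×X7):
  T: [ 2 -2 -2  0 -2  0 -2]
  Θ: [ 1 -1 -1  1 -1 -1 -1]
  M: [-1  1  1  1  1 -1  1]
Echelon form has 2 nonzero rows (pivots: X1,X4)
Repeat: X1,X4; free: X2,X3,X5,X6,X7
RREF:
  r0: [   1   -1   -1    0   -1    0   -1]
  r1: [   0    0    0    1    0   -1    0]
  r2: [   0    0    0    0    0    0    0]
Fix exponent of X6 at 1, X2 at 0, X3 at 0, X5 at 0, X7 at 0; solve each RREF row for its pivot's exponent:
  r0: exp(X1) + (0)·1 = 0 ⇒ exp(X1) = 0
  r1: exp(X4) + (-1)·1 = 0 ⇒ exp(X4) = 1
Π_4 = X4 · X6

["0", "0", "0", "1", "0", "1", "0"]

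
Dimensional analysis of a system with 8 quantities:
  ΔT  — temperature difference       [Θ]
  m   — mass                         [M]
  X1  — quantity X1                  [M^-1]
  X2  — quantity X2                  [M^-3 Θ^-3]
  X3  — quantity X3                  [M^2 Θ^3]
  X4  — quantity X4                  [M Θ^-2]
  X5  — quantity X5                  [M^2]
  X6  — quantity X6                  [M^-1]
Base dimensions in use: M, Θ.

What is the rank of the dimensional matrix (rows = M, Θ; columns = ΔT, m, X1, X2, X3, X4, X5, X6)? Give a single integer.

Write exponents as rows M,Θ / cols ΔT,m,X1,X2,X3,X4,X5,X6:
  M: [ 0  1 -1 -3  2  1  2 -1]
  Θ: [ 1  0  0 -3  3 -2  0  0]
Row reduction gives pivot columns ΔT,m; rank = 2

2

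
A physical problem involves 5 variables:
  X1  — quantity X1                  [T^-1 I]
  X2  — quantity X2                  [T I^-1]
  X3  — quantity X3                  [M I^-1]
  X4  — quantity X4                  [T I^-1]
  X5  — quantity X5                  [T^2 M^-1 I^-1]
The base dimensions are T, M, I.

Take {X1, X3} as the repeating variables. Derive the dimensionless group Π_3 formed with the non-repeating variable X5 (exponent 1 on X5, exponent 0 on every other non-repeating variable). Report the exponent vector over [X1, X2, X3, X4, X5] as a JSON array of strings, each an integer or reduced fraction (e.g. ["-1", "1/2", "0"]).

["2", "0", "1", "0", "1"]

Write exponents as rows T,M,I / cols X1,X2,X3,X4,X5:
  T: [-1  1  0  1  2]
  M: [ 0  0  1  0 -1]
  I: [ 1 -1 -1 -1 -1]
RREF → pivots at {X1,X3} ⇒ r = 2
Pivot set = {X1,X3}, free = {X2,X4,X5}
RREF:
  r0: [   1   -1    0   -1   -2]
  r1: [   0    0    1    0   -1]
  r2: [   0    0    0    0    0]
Fix exponent of X5 at 1, X2 at 0, X4 at 0; solve each RREF row for its pivot's exponent:
  r0: exp(X1) + (-2)·1 = 0 ⇒ exp(X1) = 2
  r1: exp(X3) + (-1)·1 = 0 ⇒ exp(X3) = 1
Π_3 = X1^2 · X3 · X5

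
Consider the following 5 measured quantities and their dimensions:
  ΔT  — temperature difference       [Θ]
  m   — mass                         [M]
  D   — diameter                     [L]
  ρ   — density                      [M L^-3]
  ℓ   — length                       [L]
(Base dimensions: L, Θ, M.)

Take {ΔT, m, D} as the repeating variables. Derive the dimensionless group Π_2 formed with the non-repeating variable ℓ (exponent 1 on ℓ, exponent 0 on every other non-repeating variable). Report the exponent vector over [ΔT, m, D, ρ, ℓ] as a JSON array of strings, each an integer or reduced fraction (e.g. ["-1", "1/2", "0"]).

Write exponents as rows L,Θ,M / cols ΔT,m,D,ρ,ℓ:
  L: [ 0  0  1 -3  1]
  Θ: [ 1  0  0  0  0]
  M: [ 0  1  0  1  0]
RREF → pivots at {ΔT,m,D} ⇒ r = 3
Pivot set = {ΔT,m,D}, free = {ρ,ℓ}
RREF:
  r0: [   1    0    0    0    0]
  r1: [   0    1    0    1    0]
  r2: [   0    0    1   -3    1]
Fix exponent of ℓ at 1, ρ at 0; solve each RREF row for its pivot's exponent:
  r0: exp(ΔT) + (0)·1 = 0 ⇒ exp(ΔT) = 0
  r1: exp(m) + (0)·1 = 0 ⇒ exp(m) = 0
  r2: exp(D) + (1)·1 = 0 ⇒ exp(D) = -1
Π_2 = D^-1 · ℓ

["0", "0", "-1", "0", "1"]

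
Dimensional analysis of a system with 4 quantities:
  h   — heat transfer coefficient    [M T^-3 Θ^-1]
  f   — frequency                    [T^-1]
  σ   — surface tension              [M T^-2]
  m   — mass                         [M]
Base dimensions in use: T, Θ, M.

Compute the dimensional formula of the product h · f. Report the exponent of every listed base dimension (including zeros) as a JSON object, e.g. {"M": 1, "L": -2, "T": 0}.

{"T": -4, "Θ": -1, "M": 1}

Write exponents as rows T,Θ,M / cols h,f,σ,m:
  T: [-3 -1 -2  0]
  Θ: [-1  0  0  0]
  M: [ 1  0  1  1]
  [T]: (1)·-3+(1)·-1 = -4
  [Θ]: (1)·-1+(1)·0 = -1
  [M]: (1)·1+(1)·0 = 1
⇒ T^-4 Θ^-1 M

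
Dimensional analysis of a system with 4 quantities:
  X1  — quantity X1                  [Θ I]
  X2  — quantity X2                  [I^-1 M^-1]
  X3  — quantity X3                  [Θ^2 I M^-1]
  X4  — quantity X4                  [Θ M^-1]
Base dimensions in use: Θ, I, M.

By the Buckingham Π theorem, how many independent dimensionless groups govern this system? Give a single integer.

2

Exponent matrix [Θ,I,M] × [X1,X2,X3,X4]:
  Θ: [ 1  0  2  1]
  I: [ 1 -1  1  0]
  M: [ 0 -1 -1 -1]
Row reduction gives pivot columns X1,X2; rank = 2
4 vars − rank 2 = 2 Π groups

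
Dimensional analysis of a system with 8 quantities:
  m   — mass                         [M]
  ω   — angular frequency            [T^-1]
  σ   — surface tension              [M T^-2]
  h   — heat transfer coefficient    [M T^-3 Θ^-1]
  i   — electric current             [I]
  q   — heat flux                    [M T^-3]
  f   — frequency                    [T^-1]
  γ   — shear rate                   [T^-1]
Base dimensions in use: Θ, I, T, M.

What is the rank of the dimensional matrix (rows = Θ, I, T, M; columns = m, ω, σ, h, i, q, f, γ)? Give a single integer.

Write exponents as rows Θ,I,T,M / cols m,ω,σ,h,i,q,f,γ:
  Θ: [ 0  0  0 -1  0  0  0  0]
  I: [ 0  0  0  0  1  0  0  0]
  T: [ 0 -1 -2 -3  0 -3 -1 -1]
  M: [ 1  0  1  1  0  1  0  0]
Row reduction gives pivot columns m,ω,h,i; rank = 4

4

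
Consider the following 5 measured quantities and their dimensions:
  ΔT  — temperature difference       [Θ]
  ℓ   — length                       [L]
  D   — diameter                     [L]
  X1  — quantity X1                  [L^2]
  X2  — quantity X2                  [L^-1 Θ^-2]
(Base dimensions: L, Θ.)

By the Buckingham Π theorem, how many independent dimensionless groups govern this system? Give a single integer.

Write exponents as rows L,Θ / cols ΔT,ℓ,D,X1,X2:
  L: [ 0  1  1  2 -1]
  Θ: [ 1  0  0  0 -2]
Echelon form has 2 nonzero rows (pivots: ΔT,ℓ)
n=5, r=2 ⇒ 3 dimensionless groups

3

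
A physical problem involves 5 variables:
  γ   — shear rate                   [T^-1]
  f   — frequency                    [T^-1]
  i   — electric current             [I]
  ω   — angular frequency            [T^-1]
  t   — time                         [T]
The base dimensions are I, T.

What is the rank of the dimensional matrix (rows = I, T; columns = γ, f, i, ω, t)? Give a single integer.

Write exponents as rows I,T / cols γ,f,i,ω,t:
  I: [ 0  0  1  0  0]
  T: [-1 -1  0 -1  1]
Echelon form has 2 nonzero rows (pivots: γ,i)

2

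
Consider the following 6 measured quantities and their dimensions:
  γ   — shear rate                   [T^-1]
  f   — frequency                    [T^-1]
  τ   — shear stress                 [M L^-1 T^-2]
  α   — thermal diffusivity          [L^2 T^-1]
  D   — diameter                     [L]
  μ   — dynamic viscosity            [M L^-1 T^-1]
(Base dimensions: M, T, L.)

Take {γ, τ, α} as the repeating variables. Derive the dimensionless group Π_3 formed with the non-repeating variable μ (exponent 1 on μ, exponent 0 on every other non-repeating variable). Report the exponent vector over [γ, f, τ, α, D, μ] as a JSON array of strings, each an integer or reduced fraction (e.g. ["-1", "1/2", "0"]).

Write exponents as rows M,T,L / cols γ,f,τ,α,D,μ:
  M: [ 0  0  1  0  0  1]
  T: [-1 -1 -2 -1  0 -1]
  L: [ 0  0 -1  2  1 -1]
Row reduction gives pivot columns γ,τ,α; rank = 3
Repeat: γ,τ,α; free: f,D,μ
RREF:
  r0: [   1    1    0    0 -1/2   -1]
  r1: [   0    0    1    0    0    1]
  r2: [   0    0    0    1  1/2    0]
Fix exponent of μ at 1, f at 0, D at 0; solve each RREF row for its pivot's exponent:
  r0: exp(γ) + (-1)·1 = 0 ⇒ exp(γ) = 1
  r1: exp(τ) + (1)·1 = 0 ⇒ exp(τ) = -1
  r2: exp(α) + (0)·1 = 0 ⇒ exp(α) = 0
Π_3 = γ · τ^-1 · μ

["1", "0", "-1", "0", "0", "1"]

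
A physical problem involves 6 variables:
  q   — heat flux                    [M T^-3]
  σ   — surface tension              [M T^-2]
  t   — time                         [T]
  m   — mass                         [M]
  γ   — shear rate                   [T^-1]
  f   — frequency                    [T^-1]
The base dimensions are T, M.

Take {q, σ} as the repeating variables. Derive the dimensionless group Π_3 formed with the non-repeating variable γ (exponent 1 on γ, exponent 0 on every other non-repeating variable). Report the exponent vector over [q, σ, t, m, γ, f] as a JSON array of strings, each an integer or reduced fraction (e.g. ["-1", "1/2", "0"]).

["-1", "1", "0", "0", "1", "0"]

Dimensional matrix (T×M by q×σ×t×m×γ×f):
  T: [-3 -2  1  0 -1 -1]
  M: [ 1  1  0  1  0  0]
Row reduction gives pivot columns q,σ; rank = 2
Repeat: q,σ; free: t,m,γ,f
RREF:
  r0: [   1    0   -1   -2    1    1]
  r1: [   0    1    1    3   -1   -1]
Fix exponent of γ at 1, t at 0, m at 0, f at 0; solve each RREF row for its pivot's exponent:
  r0: exp(q) + (1)·1 = 0 ⇒ exp(q) = -1
  r1: exp(σ) + (-1)·1 = 0 ⇒ exp(σ) = 1
Π_3 = q^-1 · σ · γ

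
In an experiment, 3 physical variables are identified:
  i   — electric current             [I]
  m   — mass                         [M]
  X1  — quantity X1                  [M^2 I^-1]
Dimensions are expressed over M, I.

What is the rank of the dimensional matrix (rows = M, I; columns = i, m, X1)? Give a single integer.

Write exponents as rows M,I / cols i,m,X1:
  M: [ 0  1  2]
  I: [ 1  0 -1]
Row reduction gives pivot columns i,m; rank = 2

2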